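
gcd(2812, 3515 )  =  703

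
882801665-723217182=159584483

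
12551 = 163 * 77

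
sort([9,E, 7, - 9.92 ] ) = [-9.92,E,7,9]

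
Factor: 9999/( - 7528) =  - 2^ (  -  3)*3^2*11^1*101^1*941^( - 1)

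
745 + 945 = 1690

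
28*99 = 2772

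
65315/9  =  65315/9= 7257.22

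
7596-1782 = 5814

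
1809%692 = 425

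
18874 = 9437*2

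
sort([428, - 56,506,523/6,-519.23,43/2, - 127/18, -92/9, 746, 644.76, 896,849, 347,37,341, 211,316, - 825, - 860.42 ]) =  [-860.42, - 825, - 519.23, - 56, - 92/9, - 127/18, 43/2, 37,523/6,211 , 316 , 341,347,428,506,  644.76, 746, 849,896]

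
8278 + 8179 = 16457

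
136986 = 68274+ 68712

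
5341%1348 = 1297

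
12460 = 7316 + 5144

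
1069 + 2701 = 3770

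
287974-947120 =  - 659146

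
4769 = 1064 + 3705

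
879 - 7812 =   -  6933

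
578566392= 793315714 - 214749322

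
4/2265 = 4/2265 = 0.00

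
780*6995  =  5456100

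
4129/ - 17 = - 243 + 2/17=-242.88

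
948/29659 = 948/29659=0.03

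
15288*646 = 9876048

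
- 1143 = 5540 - 6683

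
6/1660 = 3/830  =  0.00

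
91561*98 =8972978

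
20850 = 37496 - 16646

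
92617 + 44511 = 137128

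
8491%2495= 1006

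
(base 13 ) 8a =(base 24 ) 4i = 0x72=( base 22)54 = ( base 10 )114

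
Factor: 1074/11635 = 6/65 = 2^1*3^1*5^( - 1)*13^(-1 )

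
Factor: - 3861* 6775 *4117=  - 3^3*5^2 * 11^1*13^1*23^1 * 179^1*271^1 = -107693618175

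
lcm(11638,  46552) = 46552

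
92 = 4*23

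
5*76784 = 383920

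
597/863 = 597/863 =0.69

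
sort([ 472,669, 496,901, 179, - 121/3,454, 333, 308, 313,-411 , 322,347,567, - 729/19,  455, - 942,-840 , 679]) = [-942, - 840, - 411, - 121/3, - 729/19,179,308,313,322,333, 347,454 , 455,472, 496 , 567, 669,  679, 901]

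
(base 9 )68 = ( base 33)1t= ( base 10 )62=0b111110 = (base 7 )116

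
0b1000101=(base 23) 30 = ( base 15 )49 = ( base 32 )25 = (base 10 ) 69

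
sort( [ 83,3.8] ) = [ 3.8, 83 ] 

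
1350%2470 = 1350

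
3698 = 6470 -2772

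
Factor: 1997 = 1997^1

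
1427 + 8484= 9911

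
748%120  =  28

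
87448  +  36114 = 123562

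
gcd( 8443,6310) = 1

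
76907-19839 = 57068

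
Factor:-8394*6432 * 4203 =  - 2^6*3^4 *67^1*467^1*1399^1 = - 226920844224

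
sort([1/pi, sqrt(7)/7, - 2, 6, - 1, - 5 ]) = [ - 5,  -  2, - 1, 1/pi, sqrt( 7)/7,6 ] 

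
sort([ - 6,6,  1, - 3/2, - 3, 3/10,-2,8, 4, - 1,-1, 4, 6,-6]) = [ - 6, - 6, - 3, - 2,-3/2, - 1, - 1, 3/10, 1, 4,  4 , 6, 6, 8 ] 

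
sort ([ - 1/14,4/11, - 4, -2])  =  [ - 4, - 2, -1/14,4/11]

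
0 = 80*0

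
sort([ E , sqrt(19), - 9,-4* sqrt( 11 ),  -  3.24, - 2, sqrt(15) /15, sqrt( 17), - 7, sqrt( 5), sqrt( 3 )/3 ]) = [  -  4*sqrt ( 11 ), - 9, - 7, - 3.24, - 2, sqrt(15 )/15, sqrt(3 ) /3,sqrt( 5 ) , E,  sqrt( 17 ), sqrt( 19)]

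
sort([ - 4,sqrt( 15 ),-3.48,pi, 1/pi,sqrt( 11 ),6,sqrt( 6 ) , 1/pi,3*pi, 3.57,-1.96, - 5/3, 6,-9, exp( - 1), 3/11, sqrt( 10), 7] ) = [ - 9, - 4,-3.48, - 1.96, - 5/3, 3/11, 1/pi,1/pi,exp(  -  1 ),sqrt( 6),pi,sqrt( 10),sqrt(11), 3.57, sqrt( 15),6, 6,  7, 3 *pi ]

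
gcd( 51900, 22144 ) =692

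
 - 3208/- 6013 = 3208/6013 = 0.53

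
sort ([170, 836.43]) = [170, 836.43]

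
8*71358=570864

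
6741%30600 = 6741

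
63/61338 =21/20446 = 0.00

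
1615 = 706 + 909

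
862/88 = 431/44 =9.80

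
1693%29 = 11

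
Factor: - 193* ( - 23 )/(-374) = - 4439/374=-2^( - 1) * 11^ (  -  1)*17^( - 1 ) * 23^1*193^1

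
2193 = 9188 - 6995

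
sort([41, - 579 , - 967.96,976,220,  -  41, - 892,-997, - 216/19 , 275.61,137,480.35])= [ -997, - 967.96, - 892, - 579 ,  -  41, - 216/19,41,137,220,275.61, 480.35,976 ] 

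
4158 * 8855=36819090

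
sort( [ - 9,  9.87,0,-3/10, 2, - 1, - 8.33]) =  [ - 9, - 8.33,-1, - 3/10,  0,  2,  9.87]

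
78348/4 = 19587 = 19587.00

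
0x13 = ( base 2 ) 10011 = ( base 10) 19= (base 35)J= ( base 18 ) 11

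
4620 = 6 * 770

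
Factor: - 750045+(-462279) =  - 1212324 = -2^2*3^1*101027^1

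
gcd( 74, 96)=2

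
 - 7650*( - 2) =15300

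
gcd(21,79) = 1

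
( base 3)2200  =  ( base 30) 2c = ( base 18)40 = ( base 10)72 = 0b1001000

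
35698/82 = 17849/41 = 435.34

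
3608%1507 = 594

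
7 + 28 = 35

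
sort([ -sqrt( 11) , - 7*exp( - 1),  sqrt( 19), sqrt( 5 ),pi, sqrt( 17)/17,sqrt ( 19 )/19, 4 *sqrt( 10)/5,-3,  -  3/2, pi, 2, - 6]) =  [ - 6, - sqrt(11), - 3, - 7* exp(-1),- 3/2, sqrt ( 19)/19, sqrt( 17 )/17, 2,  sqrt( 5), 4 * sqrt(10 ) /5, pi , pi,sqrt( 19 ) ] 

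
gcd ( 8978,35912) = 8978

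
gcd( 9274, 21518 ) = 2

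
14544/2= 7272 = 7272.00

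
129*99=12771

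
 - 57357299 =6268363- 63625662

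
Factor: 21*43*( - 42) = - 2^1*3^2*7^2*43^1 = -  37926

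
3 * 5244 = 15732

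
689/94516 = 689/94516 = 0.01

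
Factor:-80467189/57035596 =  - 2^( - 2 )*11^1*457^1*1237^(  -  1) * 11527^(-1)*16007^1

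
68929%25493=17943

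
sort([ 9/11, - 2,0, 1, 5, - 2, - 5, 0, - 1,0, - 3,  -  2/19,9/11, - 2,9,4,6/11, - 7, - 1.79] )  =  [ - 7, - 5 ,-3, - 2,  -  2,- 2, - 1.79, -1 , - 2/19,0 , 0,0, 6/11, 9/11,9/11, 1, 4, 5,9] 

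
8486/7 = 8486/7 = 1212.29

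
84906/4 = 21226 + 1/2= 21226.50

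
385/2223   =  385/2223 = 0.17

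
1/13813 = 1/13813 = 0.00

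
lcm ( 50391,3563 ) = 352737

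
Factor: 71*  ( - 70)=-2^1 * 5^1 * 7^1*71^1 =- 4970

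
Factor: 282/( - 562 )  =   - 141/281 = - 3^1*47^1 * 281^( - 1 )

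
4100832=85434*48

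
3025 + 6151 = 9176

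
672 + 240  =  912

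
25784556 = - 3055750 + 28840306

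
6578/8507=6578/8507= 0.77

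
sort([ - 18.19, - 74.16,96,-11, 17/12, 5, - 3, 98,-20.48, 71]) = [ - 74.16, - 20.48, - 18.19, - 11 , - 3, 17/12, 5,71, 96 , 98]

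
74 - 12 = 62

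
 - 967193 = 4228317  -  5195510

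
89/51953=89/51953 = 0.00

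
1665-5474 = -3809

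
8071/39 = 206 + 37/39= 206.95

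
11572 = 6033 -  - 5539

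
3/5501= 3/5501 = 0.00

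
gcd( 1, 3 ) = 1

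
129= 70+59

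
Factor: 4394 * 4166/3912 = 4576351/978= 2^( - 1)*3^( - 1)*13^3*163^( - 1)*2083^1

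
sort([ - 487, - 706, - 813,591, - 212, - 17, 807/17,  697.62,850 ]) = [ - 813,-706, - 487, - 212,-17,807/17,591,  697.62,850 ]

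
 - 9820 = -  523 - 9297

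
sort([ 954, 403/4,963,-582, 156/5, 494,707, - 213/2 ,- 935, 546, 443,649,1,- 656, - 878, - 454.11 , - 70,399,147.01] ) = [ - 935,- 878,-656, - 582, - 454.11, - 213/2,  -  70,1,156/5, 403/4, 147.01, 399,443, 494, 546,  649,707, 954, 963 ] 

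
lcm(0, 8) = 0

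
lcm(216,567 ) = 4536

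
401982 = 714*563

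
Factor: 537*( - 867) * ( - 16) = 2^4*3^2*17^2*179^1  =  7449264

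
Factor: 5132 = 2^2*1283^1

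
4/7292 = 1/1823 = 0.00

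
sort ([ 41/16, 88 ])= [41/16,88 ] 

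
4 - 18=  -  14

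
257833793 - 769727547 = -511893754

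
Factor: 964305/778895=3^4*13^( - 1)*23^( - 1) * 521^( - 1)*2381^1 = 192861/155779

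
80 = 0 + 80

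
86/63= 1 +23/63 = 1.37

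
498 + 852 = 1350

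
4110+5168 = 9278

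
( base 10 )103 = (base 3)10211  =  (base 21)4J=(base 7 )205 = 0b1100111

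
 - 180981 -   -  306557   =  125576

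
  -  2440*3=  - 7320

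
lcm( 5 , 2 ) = 10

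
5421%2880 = 2541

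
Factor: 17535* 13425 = 235407375 = 3^2 * 5^3*7^1*167^1* 179^1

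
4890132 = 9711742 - 4821610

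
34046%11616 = 10814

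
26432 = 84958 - 58526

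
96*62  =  5952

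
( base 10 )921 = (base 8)1631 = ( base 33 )RU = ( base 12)649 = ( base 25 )1BL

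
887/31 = 28 + 19/31 = 28.61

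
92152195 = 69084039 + 23068156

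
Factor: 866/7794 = 1/9 = 3^( - 2) 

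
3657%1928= 1729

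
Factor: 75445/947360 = 79/992 =2^(-5)*31^( - 1)*79^1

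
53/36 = 53/36  =  1.47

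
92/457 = 92/457 = 0.20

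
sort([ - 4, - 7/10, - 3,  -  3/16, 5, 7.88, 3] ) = [  -  4,-3, - 7/10,  -  3/16, 3,5, 7.88 ]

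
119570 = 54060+65510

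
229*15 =3435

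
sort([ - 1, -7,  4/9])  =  [- 7 , - 1, 4/9]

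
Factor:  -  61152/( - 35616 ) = 91/53=7^1* 13^1*53^( - 1) 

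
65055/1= 65055  =  65055.00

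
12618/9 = 1402=1402.00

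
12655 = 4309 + 8346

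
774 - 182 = 592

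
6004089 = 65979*91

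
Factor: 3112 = 2^3 * 389^1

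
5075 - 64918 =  - 59843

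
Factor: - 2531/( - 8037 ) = 3^( - 2 )*19^(-1)*47^( - 1)*2531^1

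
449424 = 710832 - 261408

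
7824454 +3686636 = 11511090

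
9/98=9/98 = 0.09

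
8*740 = 5920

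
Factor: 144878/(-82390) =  - 5^( - 1)*7^( - 1 )*11^( - 1 ) * 677^1 = -677/385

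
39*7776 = 303264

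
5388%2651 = 86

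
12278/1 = 12278 = 12278.00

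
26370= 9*2930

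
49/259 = 7/37=0.19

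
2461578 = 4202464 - 1740886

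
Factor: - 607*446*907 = - 245544854=-  2^1*223^1*607^1*907^1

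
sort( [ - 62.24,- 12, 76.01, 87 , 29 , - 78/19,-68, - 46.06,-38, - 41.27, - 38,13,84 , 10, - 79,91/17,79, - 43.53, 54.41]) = [ - 79, - 68, - 62.24, - 46.06, - 43.53 , -41.27, - 38,  -  38,-12, - 78/19, 91/17 , 10,13,29,54.41, 76.01,79 , 84,87 ] 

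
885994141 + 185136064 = 1071130205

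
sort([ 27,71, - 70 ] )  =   [ - 70,27,  71 ]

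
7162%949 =519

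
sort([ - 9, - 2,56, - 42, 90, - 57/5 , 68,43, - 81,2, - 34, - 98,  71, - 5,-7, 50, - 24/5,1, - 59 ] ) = [ - 98 ,-81, -59, - 42, - 34, - 57/5, - 9, - 7, - 5, - 24/5, - 2,1, 2, 43, 50,  56  ,  68, 71, 90 ]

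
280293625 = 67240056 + 213053569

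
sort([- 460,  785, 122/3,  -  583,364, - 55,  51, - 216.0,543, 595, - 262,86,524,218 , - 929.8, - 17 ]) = [ - 929.8, - 583, - 460, - 262  , - 216.0, - 55,  -  17, 122/3,51,86,218, 364, 524,543, 595,785] 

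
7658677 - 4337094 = 3321583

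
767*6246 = 4790682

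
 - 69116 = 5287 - 74403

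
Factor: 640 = 2^7 *5^1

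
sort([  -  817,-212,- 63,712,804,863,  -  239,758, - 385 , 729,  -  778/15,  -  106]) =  [ - 817,-385, - 239,  -  212 , - 106,  -  63,- 778/15, 712 , 729,758,804,  863 ]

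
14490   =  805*18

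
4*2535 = 10140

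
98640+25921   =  124561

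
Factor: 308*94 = 28952 = 2^3*7^1*11^1*47^1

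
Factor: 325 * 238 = 77350= 2^1*5^2*7^1 * 13^1*17^1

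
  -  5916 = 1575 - 7491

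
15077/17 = 886 + 15/17 = 886.88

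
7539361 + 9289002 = 16828363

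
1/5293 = 1/5293= 0.00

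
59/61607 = 59/61607=0.00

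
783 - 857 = -74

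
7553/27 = 7553/27 = 279.74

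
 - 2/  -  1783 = 2/1783 = 0.00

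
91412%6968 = 828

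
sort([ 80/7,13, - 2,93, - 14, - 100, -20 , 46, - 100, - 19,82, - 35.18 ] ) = [-100,-100 , - 35.18 ,-20, - 19, - 14, - 2,80/7,13,46,82, 93]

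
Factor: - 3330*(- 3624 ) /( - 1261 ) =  - 12067920/1261 = - 2^4 * 3^3 * 5^1*13^(-1)*37^1*97^( - 1 )*151^1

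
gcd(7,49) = 7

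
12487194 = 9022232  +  3464962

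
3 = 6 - 3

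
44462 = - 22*( - 2021)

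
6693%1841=1170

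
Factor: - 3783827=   -  3783827^1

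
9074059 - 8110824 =963235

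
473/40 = 473/40 = 11.82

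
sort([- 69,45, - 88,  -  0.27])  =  [ - 88, - 69, - 0.27,45]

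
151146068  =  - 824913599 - - 976059667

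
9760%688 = 128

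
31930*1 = 31930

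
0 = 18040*0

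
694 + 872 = 1566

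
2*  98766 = 197532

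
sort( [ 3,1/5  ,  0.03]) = [0.03, 1/5,3 ] 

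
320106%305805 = 14301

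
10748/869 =10748/869 = 12.37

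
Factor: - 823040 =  - 2^8*5^1*643^1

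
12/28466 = 6/14233 = 0.00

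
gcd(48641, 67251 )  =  1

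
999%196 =19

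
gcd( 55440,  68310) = 990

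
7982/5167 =7982/5167 = 1.54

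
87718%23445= 17383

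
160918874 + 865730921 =1026649795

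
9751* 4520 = 44074520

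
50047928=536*93373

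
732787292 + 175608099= 908395391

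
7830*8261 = 64683630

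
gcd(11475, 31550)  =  25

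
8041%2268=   1237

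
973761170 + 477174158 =1450935328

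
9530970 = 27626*345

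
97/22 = 4 + 9/22 = 4.41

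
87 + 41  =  128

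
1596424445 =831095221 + 765329224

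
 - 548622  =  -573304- - 24682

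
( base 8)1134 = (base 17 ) 219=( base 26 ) N6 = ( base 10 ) 604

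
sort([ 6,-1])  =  [ - 1, 6]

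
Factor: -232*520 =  - 120640 = - 2^6*5^1*  13^1 * 29^1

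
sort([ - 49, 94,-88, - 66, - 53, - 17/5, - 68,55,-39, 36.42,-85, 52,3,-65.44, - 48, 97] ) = [ -88,-85,-68 , - 66 , - 65.44,- 53, - 49, - 48, - 39, -17/5, 3, 36.42,52, 55,94, 97] 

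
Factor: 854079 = 3^1*29^1*9817^1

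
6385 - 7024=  - 639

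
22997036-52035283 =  - 29038247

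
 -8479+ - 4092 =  - 12571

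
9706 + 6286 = 15992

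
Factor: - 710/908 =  - 2^( - 1 )*5^1*71^1*227^( - 1) = - 355/454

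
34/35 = 34/35 = 0.97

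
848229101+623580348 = 1471809449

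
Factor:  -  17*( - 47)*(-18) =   -  14382= -2^1*3^2 * 17^1* 47^1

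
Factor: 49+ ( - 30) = 19^1 = 19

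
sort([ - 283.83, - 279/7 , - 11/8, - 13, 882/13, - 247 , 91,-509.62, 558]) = [-509.62,-283.83, - 247, - 279/7,-13 ,-11/8, 882/13 , 91, 558]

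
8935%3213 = 2509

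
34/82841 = 2/4873 = 0.00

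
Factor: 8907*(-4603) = -40998921=- 3^1*2969^1*4603^1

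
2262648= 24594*92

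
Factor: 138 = 2^1 * 3^1*23^1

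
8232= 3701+4531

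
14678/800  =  18 + 139/400=18.35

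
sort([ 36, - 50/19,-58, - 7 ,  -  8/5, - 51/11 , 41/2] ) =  [ - 58, - 7, - 51/11, - 50/19,-8/5,41/2, 36] 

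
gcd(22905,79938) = 9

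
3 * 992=2976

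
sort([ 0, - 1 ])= [ - 1, 0] 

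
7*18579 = 130053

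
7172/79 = 7172/79  =  90.78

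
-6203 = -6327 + 124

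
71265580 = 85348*835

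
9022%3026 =2970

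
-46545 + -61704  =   - 108249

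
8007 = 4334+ 3673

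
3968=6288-2320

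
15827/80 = 197 + 67/80 = 197.84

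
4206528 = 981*4288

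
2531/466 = 2531/466 =5.43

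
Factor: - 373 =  - 373^1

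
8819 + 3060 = 11879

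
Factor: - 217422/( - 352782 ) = 3^(-1)*139^(  -  1) * 257^1 = 257/417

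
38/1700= 19/850 = 0.02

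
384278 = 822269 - 437991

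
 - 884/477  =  - 884/477 = -  1.85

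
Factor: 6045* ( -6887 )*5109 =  - 212697453735 = - 3^2*5^1*13^2*31^1*71^1*97^1*131^1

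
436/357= 1  +  79/357 = 1.22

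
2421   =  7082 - 4661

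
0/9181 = 0 = 0.00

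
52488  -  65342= -12854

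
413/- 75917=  - 1 + 75504/75917 = - 0.01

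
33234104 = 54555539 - 21321435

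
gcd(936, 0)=936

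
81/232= 81/232 = 0.35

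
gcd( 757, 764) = 1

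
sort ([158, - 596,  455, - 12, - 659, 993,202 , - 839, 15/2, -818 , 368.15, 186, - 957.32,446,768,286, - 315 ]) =[ - 957.32, - 839  , - 818, - 659, - 596,  -  315,  -  12,15/2,158,186, 202 , 286,368.15, 446, 455,768,993 ]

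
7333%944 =725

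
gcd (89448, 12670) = 2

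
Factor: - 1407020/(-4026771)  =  2^2 * 3^( - 2 )*5^1*7^(-2) * 23^( - 1 )*397^(-1 ) * 70351^1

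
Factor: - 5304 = -2^3 * 3^1 * 13^1*17^1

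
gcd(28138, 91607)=1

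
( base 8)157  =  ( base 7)216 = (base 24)4F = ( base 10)111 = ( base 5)421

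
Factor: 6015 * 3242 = 2^1 * 3^1*5^1*401^1*1621^1 = 19500630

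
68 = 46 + 22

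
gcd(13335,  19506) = 3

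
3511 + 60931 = 64442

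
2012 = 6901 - 4889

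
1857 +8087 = 9944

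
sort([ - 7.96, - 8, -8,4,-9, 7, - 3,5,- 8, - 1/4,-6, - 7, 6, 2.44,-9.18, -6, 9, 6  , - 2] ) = [-9.18, - 9 , - 8,-8,- 8, -7.96, - 7,  -  6, - 6, - 3, - 2 ,- 1/4, 2.44,4,5,6, 6,  7,9] 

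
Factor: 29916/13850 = 2^1*3^3*5^(-2 ) = 54/25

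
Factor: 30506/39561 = 2^1 * 3^( - 1)*7^1*2179^1*13187^( - 1) 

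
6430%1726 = 1252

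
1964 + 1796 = 3760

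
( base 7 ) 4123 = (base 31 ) 1fc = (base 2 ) 10110011110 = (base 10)1438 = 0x59E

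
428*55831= 23895668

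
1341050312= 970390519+370659793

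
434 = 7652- 7218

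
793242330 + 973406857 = 1766649187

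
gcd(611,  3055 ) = 611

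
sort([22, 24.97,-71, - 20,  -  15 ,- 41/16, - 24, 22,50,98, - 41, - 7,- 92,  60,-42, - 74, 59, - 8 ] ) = [- 92,- 74, - 71, - 42, - 41,-24 ,  -  20 , - 15, - 8,  -  7,  -  41/16,  22,22,24.97,  50, 59 , 60, 98 ] 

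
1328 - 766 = 562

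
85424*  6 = 512544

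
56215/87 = 646 + 13/87 = 646.15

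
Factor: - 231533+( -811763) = - 2^5*32603^1= - 1043296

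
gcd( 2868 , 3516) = 12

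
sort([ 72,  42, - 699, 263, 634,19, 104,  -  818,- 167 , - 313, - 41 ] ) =[ - 818, - 699,-313, - 167, - 41, 19, 42, 72, 104,263,634 ] 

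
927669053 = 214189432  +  713479621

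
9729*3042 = 29595618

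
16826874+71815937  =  88642811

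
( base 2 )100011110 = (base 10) 286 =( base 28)a6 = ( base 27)AG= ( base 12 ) 1BA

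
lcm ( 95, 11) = 1045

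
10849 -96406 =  -85557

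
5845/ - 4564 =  - 2  +  469/652 = - 1.28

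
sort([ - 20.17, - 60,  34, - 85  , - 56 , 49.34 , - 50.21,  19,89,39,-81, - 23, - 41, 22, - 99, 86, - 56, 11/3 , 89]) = [ - 99, - 85, - 81, - 60, - 56, - 56, - 50.21, -41, - 23, - 20.17, 11/3 , 19 , 22,34,  39,49.34,86, 89, 89 ]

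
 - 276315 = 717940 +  - 994255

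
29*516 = 14964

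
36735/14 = 36735/14   =  2623.93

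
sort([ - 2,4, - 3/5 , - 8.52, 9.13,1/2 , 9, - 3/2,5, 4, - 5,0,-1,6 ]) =[ - 8.52, - 5, - 2, - 3/2,-1, - 3/5, 0, 1/2,4,4, 5, 6 , 9,  9.13]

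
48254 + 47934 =96188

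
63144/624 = 2631/26 = 101.19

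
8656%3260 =2136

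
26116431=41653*627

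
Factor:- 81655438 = - 2^1 * 40827719^1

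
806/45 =17 + 41/45 = 17.91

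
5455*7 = 38185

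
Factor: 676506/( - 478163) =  - 2^1*3^1*7^( - 1 )*83^( - 1) * 137^1 = - 822/581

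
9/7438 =9/7438 = 0.00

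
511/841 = 511/841 = 0.61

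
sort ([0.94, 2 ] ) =[0.94, 2 ] 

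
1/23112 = 1/23112  =  0.00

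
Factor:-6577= - 6577^1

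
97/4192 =97/4192= 0.02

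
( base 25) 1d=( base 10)38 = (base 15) 28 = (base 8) 46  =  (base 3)1102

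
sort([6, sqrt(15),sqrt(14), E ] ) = [E , sqrt(14 ), sqrt(15 ) , 6]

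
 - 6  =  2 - 8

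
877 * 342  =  299934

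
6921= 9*769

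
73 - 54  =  19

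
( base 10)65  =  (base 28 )29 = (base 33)1W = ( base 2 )1000001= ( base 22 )2l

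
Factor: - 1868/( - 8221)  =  2^2*467^1*8221^( - 1 )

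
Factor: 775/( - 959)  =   - 5^2 * 7^( - 1) * 31^1*137^ ( - 1 )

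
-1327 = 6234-7561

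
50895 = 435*117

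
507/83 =6 + 9/83 = 6.11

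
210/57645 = 2/549 = 0.00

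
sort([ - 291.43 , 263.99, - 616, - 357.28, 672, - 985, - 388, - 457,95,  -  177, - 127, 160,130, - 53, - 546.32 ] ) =[-985, - 616, - 546.32,-457 , - 388,-357.28 , - 291.43, - 177, - 127 , - 53, 95, 130,160, 263.99,672] 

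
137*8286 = 1135182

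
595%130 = 75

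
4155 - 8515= - 4360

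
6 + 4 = 10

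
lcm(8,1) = 8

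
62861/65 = 62861/65=967.09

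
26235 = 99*265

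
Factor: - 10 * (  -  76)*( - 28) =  - 21280= - 2^5*5^1*7^1*19^1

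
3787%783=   655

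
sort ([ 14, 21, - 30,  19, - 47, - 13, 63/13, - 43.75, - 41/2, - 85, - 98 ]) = [ - 98,-85,  -  47,-43.75,  -  30, - 41/2, - 13,63/13,  14, 19, 21] 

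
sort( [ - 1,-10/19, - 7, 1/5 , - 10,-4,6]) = [ - 10,-7,-4, - 1, - 10/19 , 1/5 , 6 ] 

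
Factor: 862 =2^1*431^1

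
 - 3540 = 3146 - 6686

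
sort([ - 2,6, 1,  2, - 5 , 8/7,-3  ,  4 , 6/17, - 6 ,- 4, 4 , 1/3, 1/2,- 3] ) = [ - 6, - 5, - 4, - 3 ,-3,-2, 1/3, 6/17 , 1/2,1,8/7 , 2 , 4, 4,6] 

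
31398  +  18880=50278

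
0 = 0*266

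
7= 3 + 4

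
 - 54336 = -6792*8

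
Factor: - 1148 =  - 2^2*7^1 * 41^1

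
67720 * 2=135440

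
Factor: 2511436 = 2^2*627859^1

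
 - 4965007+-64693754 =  - 69658761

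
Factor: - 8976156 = - 2^2*3^1*7^1*106859^1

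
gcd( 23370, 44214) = 6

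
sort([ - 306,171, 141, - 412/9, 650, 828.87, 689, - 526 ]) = [ - 526 , - 306,- 412/9, 141 , 171,650, 689, 828.87]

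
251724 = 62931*4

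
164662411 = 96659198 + 68003213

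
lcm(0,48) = 0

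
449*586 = 263114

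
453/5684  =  453/5684 = 0.08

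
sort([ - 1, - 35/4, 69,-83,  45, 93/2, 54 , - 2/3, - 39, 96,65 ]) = [ - 83, - 39, - 35/4, - 1, - 2/3, 45, 93/2,54, 65, 69,96]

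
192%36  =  12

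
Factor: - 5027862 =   -  2^1*3^1* 7^1*59^1*2029^1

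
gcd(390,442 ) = 26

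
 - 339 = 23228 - 23567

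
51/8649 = 17/2883 = 0.01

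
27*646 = 17442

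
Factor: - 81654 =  - 2^1*3^1*31^1*439^1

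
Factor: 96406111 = 211^1*456901^1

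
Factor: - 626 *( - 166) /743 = 103916/743 = 2^2  *  83^1 * 313^1 *743^( - 1)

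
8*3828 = 30624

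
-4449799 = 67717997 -72167796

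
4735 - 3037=1698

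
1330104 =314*4236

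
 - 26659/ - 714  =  37  +  241/714 = 37.34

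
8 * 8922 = 71376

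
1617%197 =41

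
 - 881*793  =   - 698633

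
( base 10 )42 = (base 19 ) 24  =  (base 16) 2A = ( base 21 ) 20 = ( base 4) 222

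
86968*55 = 4783240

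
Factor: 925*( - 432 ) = -2^4*3^3*5^2*37^1 = - 399600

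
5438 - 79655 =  - 74217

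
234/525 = 78/175 = 0.45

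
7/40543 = 7/40543 = 0.00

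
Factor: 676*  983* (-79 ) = -2^2*13^2*79^1*983^1=- 52496132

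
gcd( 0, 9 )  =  9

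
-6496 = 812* (-8 ) 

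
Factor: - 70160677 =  - 7487^1*9371^1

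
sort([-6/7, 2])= [ - 6/7, 2]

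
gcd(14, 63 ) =7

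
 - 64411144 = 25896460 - 90307604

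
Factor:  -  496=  - 2^4*31^1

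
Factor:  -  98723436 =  - 2^2 * 3^1*7^2 * 379^1*443^1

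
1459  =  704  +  755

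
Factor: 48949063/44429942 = 2^( - 1 )*17^(-1)*19^( - 1 )*163^1 * 68777^(-1)* 300301^1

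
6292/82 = 76  +  30/41 = 76.73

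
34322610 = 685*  50106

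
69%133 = 69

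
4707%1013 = 655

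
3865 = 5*773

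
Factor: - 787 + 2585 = 2^1*29^1*31^1= 1798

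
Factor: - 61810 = -2^1*5^1*7^1*883^1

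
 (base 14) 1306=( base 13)169a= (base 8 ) 6412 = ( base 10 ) 3338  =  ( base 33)325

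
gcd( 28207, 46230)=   67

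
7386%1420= 286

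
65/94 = 65/94=0.69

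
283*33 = 9339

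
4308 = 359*12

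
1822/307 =1822/307= 5.93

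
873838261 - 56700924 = 817137337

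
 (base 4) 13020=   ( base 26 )he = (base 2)111001000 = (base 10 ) 456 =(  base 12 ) 320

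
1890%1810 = 80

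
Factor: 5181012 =2^2*3^2*71^1*2027^1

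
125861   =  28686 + 97175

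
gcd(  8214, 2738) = 2738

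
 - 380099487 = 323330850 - 703430337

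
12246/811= 15 + 81/811 = 15.10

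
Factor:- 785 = -5^1*157^1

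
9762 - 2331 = 7431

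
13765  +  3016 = 16781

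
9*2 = 18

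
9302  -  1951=7351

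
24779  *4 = 99116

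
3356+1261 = 4617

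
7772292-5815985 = 1956307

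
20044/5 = 4008+4/5  =  4008.80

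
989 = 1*989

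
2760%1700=1060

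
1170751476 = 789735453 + 381016023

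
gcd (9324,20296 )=4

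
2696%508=156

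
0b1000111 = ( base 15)4B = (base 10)71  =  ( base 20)3B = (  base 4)1013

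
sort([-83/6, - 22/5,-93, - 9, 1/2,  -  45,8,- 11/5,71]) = [ - 93, - 45 , - 83/6,- 9 , - 22/5,-11/5, 1/2,8,71]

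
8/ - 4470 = -4/2235 = -  0.00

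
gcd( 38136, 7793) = 1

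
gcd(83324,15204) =4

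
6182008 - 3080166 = 3101842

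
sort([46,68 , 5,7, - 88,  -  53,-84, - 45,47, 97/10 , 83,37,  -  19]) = [-88 ,-84 , - 53, - 45, - 19, 5,  7,  97/10, 37,  46, 47,68, 83 ]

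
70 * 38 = 2660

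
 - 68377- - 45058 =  - 23319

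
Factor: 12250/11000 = 2^( - 2 )*7^2*11^( - 1) = 49/44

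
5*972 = 4860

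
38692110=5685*6806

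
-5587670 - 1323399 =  - 6911069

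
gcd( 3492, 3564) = 36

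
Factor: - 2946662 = - 2^1*1473331^1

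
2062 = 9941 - 7879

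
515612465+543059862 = 1058672327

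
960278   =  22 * 43649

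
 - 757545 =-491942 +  - 265603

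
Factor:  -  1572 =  - 2^2 * 3^1*131^1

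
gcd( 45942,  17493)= 3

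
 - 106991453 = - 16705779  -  90285674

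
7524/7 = 1074  +  6/7 = 1074.86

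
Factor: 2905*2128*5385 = 2^4*3^1*5^2*7^2*19^1*83^1*359^1 = 33289208400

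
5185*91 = 471835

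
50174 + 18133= 68307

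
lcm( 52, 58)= 1508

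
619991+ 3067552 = 3687543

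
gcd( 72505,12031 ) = 1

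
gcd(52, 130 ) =26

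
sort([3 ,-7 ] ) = [ - 7,3] 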